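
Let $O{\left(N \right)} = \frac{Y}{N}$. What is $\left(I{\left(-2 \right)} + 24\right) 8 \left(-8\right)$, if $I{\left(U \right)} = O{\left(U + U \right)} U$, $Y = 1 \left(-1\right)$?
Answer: $-1504$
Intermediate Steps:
$Y = -1$
$O{\left(N \right)} = - \frac{1}{N}$
$I{\left(U \right)} = - \frac{1}{2}$ ($I{\left(U \right)} = - \frac{1}{U + U} U = - \frac{1}{2 U} U = - \frac{1}{2}$)
$\left(I{\left(-2 \right)} + 24\right) 8 \left(-8\right) = \left(- \frac{1}{2} + 24\right) 8 \left(-8\right) = \frac{47}{2} \cdot 8 \left(-8\right) = 188 \left(-8\right) = -1504$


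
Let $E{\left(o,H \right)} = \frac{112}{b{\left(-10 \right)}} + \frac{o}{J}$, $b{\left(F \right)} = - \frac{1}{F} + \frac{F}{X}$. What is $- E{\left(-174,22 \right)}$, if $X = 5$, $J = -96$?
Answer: $\frac{17369}{304} \approx 57.135$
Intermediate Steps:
$b{\left(F \right)} = - \frac{1}{F} + \frac{F}{5}$
$E{\left(o,H \right)} = - \frac{1120}{19} - \frac{o}{96}$ ($E{\left(o,H \right)} = \frac{112}{- \frac{1}{-10} + \frac{1}{5} \left(-10\right)} + \frac{o}{-96} = \frac{112}{\left(-1\right) \left(- \frac{1}{10}\right) - 2} + o \left(- \frac{1}{96}\right) = \frac{112}{\frac{1}{10} - 2} - \frac{o}{96} = \frac{112}{- \frac{19}{10}} - \frac{o}{96} = 112 \left(- \frac{10}{19}\right) - \frac{o}{96} = - \frac{1120}{19} - \frac{o}{96}$)
$- E{\left(-174,22 \right)} = - (- \frac{1120}{19} - - \frac{29}{16}) = - (- \frac{1120}{19} + \frac{29}{16}) = \left(-1\right) \left(- \frac{17369}{304}\right) = \frac{17369}{304}$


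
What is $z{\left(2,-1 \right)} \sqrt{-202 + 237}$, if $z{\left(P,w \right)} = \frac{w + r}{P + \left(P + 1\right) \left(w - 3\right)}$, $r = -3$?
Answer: $\frac{2 \sqrt{35}}{5} \approx 2.3664$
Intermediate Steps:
$z{\left(P,w \right)} = \frac{-3 + w}{P + \left(1 + P\right) \left(-3 + w\right)}$ ($z{\left(P,w \right)} = \frac{w - 3}{P + \left(P + 1\right) \left(w - 3\right)} = \frac{-3 + w}{P + \left(1 + P\right) \left(-3 + w\right)}$)
$z{\left(2,-1 \right)} \sqrt{-202 + 237} = \frac{-3 - 1}{-3 - 1 - 4 + 2 \left(-1\right)} \sqrt{-202 + 237} = \frac{1}{-3 - 1 - 4 - 2} \left(-4\right) \sqrt{35} = \frac{1}{-10} \left(-4\right) \sqrt{35} = \left(- \frac{1}{10}\right) \left(-4\right) \sqrt{35} = \frac{2 \sqrt{35}}{5}$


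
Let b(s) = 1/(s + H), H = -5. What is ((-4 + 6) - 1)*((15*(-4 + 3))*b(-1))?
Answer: 5/2 ≈ 2.5000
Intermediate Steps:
b(s) = 1/(-5 + s) (b(s) = 1/(s - 5) = 1/(-5 + s))
((-4 + 6) - 1)*((15*(-4 + 3))*b(-1)) = ((-4 + 6) - 1)*((15*(-4 + 3))/(-5 - 1)) = (2 - 1)*((15*(-1))/(-6)) = 1*(-15*(-⅙)) = 1*(5/2) = 5/2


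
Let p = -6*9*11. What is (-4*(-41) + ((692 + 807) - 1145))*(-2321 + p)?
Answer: -1509970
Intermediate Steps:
p = -594 (p = -54*11 = -594)
(-4*(-41) + ((692 + 807) - 1145))*(-2321 + p) = (-4*(-41) + ((692 + 807) - 1145))*(-2321 - 594) = (164 + (1499 - 1145))*(-2915) = (164 + 354)*(-2915) = 518*(-2915) = -1509970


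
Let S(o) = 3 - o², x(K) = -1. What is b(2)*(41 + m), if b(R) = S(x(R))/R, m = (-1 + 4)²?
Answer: 50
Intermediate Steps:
m = 9 (m = 3² = 9)
b(R) = 2/R (b(R) = (3 - 1*(-1)²)/R = (3 - 1*1)/R = (3 - 1)/R = 2/R)
b(2)*(41 + m) = (2/2)*(41 + 9) = (2*(½))*50 = 1*50 = 50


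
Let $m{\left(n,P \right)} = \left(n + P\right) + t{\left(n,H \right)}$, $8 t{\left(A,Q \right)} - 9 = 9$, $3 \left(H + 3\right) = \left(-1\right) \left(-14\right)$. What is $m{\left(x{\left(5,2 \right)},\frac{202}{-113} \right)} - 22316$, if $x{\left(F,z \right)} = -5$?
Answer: $- \frac{10088883}{452} \approx -22321.0$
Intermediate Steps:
$H = \frac{5}{3}$ ($H = -3 + \frac{\left(-1\right) \left(-14\right)}{3} = -3 + \frac{1}{3} \cdot 14 = -3 + \frac{14}{3} = \frac{5}{3} \approx 1.6667$)
$t{\left(A,Q \right)} = \frac{9}{4}$ ($t{\left(A,Q \right)} = \frac{9}{8} + \frac{1}{8} \cdot 9 = \frac{9}{8} + \frac{9}{8} = \frac{9}{4}$)
$m{\left(n,P \right)} = \frac{9}{4} + P + n$ ($m{\left(n,P \right)} = \left(n + P\right) + \frac{9}{4} = \left(P + n\right) + \frac{9}{4} = \frac{9}{4} + P + n$)
$m{\left(x{\left(5,2 \right)},\frac{202}{-113} \right)} - 22316 = \left(\frac{9}{4} + \frac{202}{-113} - 5\right) - 22316 = \left(\frac{9}{4} + 202 \left(- \frac{1}{113}\right) - 5\right) - 22316 = \left(\frac{9}{4} - \frac{202}{113} - 5\right) - 22316 = - \frac{2051}{452} - 22316 = - \frac{10088883}{452}$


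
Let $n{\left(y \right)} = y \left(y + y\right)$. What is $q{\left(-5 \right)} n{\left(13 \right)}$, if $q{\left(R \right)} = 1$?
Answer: $338$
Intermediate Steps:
$n{\left(y \right)} = 2 y^{2}$ ($n{\left(y \right)} = y 2 y = 2 y^{2}$)
$q{\left(-5 \right)} n{\left(13 \right)} = 1 \cdot 2 \cdot 13^{2} = 1 \cdot 2 \cdot 169 = 1 \cdot 338 = 338$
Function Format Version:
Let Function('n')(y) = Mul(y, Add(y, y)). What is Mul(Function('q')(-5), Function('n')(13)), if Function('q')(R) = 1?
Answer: 338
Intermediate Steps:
Function('n')(y) = Mul(2, Pow(y, 2)) (Function('n')(y) = Mul(y, Mul(2, y)) = Mul(2, Pow(y, 2)))
Mul(Function('q')(-5), Function('n')(13)) = Mul(1, Mul(2, Pow(13, 2))) = Mul(1, Mul(2, 169)) = Mul(1, 338) = 338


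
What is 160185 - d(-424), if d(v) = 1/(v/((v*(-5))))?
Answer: 160190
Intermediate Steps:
d(v) = -5 (d(v) = 1/(v/((-5*v))) = 1/(v*(-1/(5*v))) = 1/(-1/5) = -5)
160185 - d(-424) = 160185 - 1*(-5) = 160185 + 5 = 160190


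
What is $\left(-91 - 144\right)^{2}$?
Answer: $55225$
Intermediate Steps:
$\left(-91 - 144\right)^{2} = \left(-235\right)^{2} = 55225$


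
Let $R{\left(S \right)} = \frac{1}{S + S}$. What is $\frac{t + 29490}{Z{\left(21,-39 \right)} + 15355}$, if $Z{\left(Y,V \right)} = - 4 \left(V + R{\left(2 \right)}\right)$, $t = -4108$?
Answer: $\frac{12691}{7755} \approx 1.6365$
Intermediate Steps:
$R{\left(S \right)} = \frac{1}{2 S}$
$Z{\left(Y,V \right)} = -1 - 4 V$ ($Z{\left(Y,V \right)} = - 4 \left(V + \frac{1}{2 \cdot 2}\right) = - 4 \left(V + \frac{1}{2} \cdot \frac{1}{2}\right) = - 4 \left(V + \frac{1}{4}\right) = - 4 \left(\frac{1}{4} + V\right) = -1 - 4 V$)
$\frac{t + 29490}{Z{\left(21,-39 \right)} + 15355} = \frac{-4108 + 29490}{\left(-1 - -156\right) + 15355} = \frac{25382}{\left(-1 + 156\right) + 15355} = \frac{25382}{155 + 15355} = \frac{25382}{15510} = 25382 \cdot \frac{1}{15510} = \frac{12691}{7755}$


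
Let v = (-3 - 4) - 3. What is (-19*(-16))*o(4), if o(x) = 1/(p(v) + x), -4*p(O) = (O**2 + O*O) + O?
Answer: -608/87 ≈ -6.9885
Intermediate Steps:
v = -10 (v = -7 - 3 = -10)
p(O) = -O**2/2 - O/4 (p(O) = -((O**2 + O*O) + O)/4 = -((O**2 + O**2) + O)/4 = -(2*O**2 + O)/4 = -(O + 2*O**2)/4 = -O**2/2 - O/4)
o(x) = 1/(-95/2 + x) (o(x) = 1/(-1/4*(-10)*(1 + 2*(-10)) + x) = 1/(-1/4*(-10)*(1 - 20) + x) = 1/(-1/4*(-10)*(-19) + x) = 1/(-95/2 + x))
(-19*(-16))*o(4) = (-19*(-16))*(2/(-95 + 2*4)) = 304*(2/(-95 + 8)) = 304*(2/(-87)) = 304*(2*(-1/87)) = 304*(-2/87) = -608/87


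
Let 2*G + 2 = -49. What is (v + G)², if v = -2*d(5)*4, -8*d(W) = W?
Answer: 1681/4 ≈ 420.25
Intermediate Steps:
G = -51/2 (G = -1 + (½)*(-49) = -1 - 49/2 = -51/2 ≈ -25.500)
d(W) = -W/8
v = 5 (v = -(-1)*5/4*4 = -2*(-5/8)*4 = (5/4)*4 = 5)
(v + G)² = (5 - 51/2)² = (-41/2)² = 1681/4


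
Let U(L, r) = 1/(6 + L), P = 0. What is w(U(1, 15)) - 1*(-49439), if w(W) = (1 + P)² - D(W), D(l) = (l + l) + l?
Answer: 346077/7 ≈ 49440.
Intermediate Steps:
D(l) = 3*l (D(l) = 2*l + l = 3*l)
w(W) = 1 - 3*W (w(W) = (1 + 0)² - 3*W = 1² - 3*W = 1 - 3*W)
w(U(1, 15)) - 1*(-49439) = (1 - 3/(6 + 1)) - 1*(-49439) = (1 - 3/7) + 49439 = 4/7 + 49439 = 346077/7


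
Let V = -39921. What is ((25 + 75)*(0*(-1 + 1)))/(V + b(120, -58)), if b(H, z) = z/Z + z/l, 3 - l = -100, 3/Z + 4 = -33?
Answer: 0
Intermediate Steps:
Z = -3/37 (Z = 3/(-4 - 33) = 3/(-37) = 3*(-1/37) = -3/37 ≈ -0.081081)
l = 103 (l = 3 - 1*(-100) = 3 + 100 = 103)
b(H, z) = -3808*z/309 (b(H, z) = z/(-3/37) + z/103 = z*(-37/3) + z*(1/103) = -37*z/3 + z/103 = -3808*z/309)
((25 + 75)*(0*(-1 + 1)))/(V + b(120, -58)) = ((25 + 75)*(0*(-1 + 1)))/(-39921 - 3808/309*(-58)) = (100*(0*0))/(-39921 + 220864/309) = (100*0)/(-12114725/309) = 0*(-309/12114725) = 0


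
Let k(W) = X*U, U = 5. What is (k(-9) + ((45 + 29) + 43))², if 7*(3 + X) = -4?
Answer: 481636/49 ≈ 9829.3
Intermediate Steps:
X = -25/7 (X = -3 + (⅐)*(-4) = -3 - 4/7 = -25/7 ≈ -3.5714)
k(W) = -125/7 (k(W) = -25/7*5 = -125/7)
(k(-9) + ((45 + 29) + 43))² = (-125/7 + ((45 + 29) + 43))² = (-125/7 + (74 + 43))² = (-125/7 + 117)² = (694/7)² = 481636/49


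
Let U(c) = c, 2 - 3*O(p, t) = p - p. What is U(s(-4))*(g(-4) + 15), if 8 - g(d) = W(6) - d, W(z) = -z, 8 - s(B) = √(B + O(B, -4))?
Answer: 200 - 25*I*√30/3 ≈ 200.0 - 45.644*I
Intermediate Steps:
O(p, t) = ⅔ (O(p, t) = ⅔ - (p - p)/3 = ⅔ - ⅓*0 = ⅔ + 0 = ⅔)
s(B) = 8 - √(⅔ + B) (s(B) = 8 - √(B + ⅔) = 8 - √(⅔ + B))
g(d) = 14 + d (g(d) = 8 - (-1*6 - d) = 8 - (-6 - d) = 8 + (6 + d) = 14 + d)
U(s(-4))*(g(-4) + 15) = (8 - √(6 + 9*(-4))/3)*((14 - 4) + 15) = (8 - √(6 - 36)/3)*(10 + 15) = (8 - I*√30/3)*25 = 200 - 25*I*√30/3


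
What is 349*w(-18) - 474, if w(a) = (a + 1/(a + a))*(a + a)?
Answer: 226027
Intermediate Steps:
w(a) = 2*a*(a + 1/(2*a)) (w(a) = (a + 1/(2*a))*(2*a) = 2*a*(a + 1/(2*a)))
349*w(-18) - 474 = 349*(1 + 2*(-18)²) - 474 = 349*(1 + 2*324) - 474 = 349*(1 + 648) - 474 = 349*649 - 474 = 226501 - 474 = 226027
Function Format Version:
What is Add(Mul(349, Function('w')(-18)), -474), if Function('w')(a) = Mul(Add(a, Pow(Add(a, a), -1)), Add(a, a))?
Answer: 226027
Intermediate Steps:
Function('w')(a) = Mul(2, a, Add(a, Mul(Rational(1, 2), Pow(a, -1)))) (Function('w')(a) = Mul(Add(a, Pow(Mul(2, a), -1)), Mul(2, a)) = Mul(Add(a, Mul(Rational(1, 2), Pow(a, -1))), Mul(2, a)) = Mul(2, a, Add(a, Mul(Rational(1, 2), Pow(a, -1)))))
Add(Mul(349, Function('w')(-18)), -474) = Add(Mul(349, Add(1, Mul(2, Pow(-18, 2)))), -474) = Add(Mul(349, Add(1, Mul(2, 324))), -474) = Add(Mul(349, Add(1, 648)), -474) = Add(Mul(349, 649), -474) = Add(226501, -474) = 226027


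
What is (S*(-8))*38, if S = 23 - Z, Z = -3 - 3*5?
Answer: -12464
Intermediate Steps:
Z = -18 (Z = -3 - 15 = -18)
S = 41 (S = 23 - 1*(-18) = 23 + 18 = 41)
(S*(-8))*38 = (41*(-8))*38 = -328*38 = -12464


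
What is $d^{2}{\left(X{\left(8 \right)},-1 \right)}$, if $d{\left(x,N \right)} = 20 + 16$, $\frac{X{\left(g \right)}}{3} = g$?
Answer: $1296$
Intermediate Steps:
$X{\left(g \right)} = 3 g$
$d{\left(x,N \right)} = 36$
$d^{2}{\left(X{\left(8 \right)},-1 \right)} = 36^{2} = 1296$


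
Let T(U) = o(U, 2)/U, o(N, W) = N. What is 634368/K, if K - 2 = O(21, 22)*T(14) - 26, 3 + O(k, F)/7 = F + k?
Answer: 2478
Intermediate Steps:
O(k, F) = -21 + 7*F + 7*k (O(k, F) = -21 + 7*(F + k) = -21 + (7*F + 7*k) = -21 + 7*F + 7*k)
T(U) = 1 (T(U) = U/U = 1)
K = 256 (K = 2 + ((-21 + 7*22 + 7*21)*1 - 26) = 2 + ((-21 + 154 + 147)*1 - 26) = 2 + (280*1 - 26) = 2 + (280 - 26) = 2 + 254 = 256)
634368/K = 634368/256 = 634368*(1/256) = 2478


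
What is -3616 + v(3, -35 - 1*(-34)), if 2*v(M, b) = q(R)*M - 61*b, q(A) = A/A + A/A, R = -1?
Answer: -7165/2 ≈ -3582.5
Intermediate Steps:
q(A) = 2 (q(A) = 1 + 1 = 2)
v(M, b) = M - 61*b/2 (v(M, b) = (2*M - 61*b)/2 = (-61*b + 2*M)/2 = M - 61*b/2)
-3616 + v(3, -35 - 1*(-34)) = -3616 + (3 - 61*(-35 - 1*(-34))/2) = -3616 + (3 - 61*(-35 + 34)/2) = -3616 + (3 - 61/2*(-1)) = -3616 + (3 + 61/2) = -3616 + 67/2 = -7165/2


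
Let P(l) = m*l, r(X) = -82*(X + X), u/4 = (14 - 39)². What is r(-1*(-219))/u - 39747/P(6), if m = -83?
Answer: 6790111/103750 ≈ 65.447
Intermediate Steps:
u = 2500 (u = 4*(14 - 39)² = 4*(-25)² = 4*625 = 2500)
r(X) = -164*X
P(l) = -83*l
r(-1*(-219))/u - 39747/P(6) = -(-164)*(-219)/2500 - 39747/((-83*6)) = -164*219*(1/2500) - 39747/(-498) = -35916*1/2500 - 39747*(-1/498) = -8979/625 + 13249/166 = 6790111/103750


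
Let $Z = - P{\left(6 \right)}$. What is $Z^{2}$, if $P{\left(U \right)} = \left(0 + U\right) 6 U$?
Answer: $46656$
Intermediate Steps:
$P{\left(U \right)} = 6 U^{2}$ ($P{\left(U \right)} = U 6 U = 6 U^{2}$)
$Z = -216$ ($Z = - 6 \cdot 6^{2} = - 6 \cdot 36 = \left(-1\right) 216 = -216$)
$Z^{2} = \left(-216\right)^{2} = 46656$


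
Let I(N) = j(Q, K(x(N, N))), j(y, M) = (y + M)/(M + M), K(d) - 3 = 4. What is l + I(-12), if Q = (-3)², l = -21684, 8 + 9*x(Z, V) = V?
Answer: -151780/7 ≈ -21683.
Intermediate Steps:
x(Z, V) = -8/9 + V/9
K(d) = 7 (K(d) = 3 + 4 = 7)
Q = 9
j(y, M) = (M + y)/(2*M) (j(y, M) = (M + y)/((2*M)) = (M + y)*(1/(2*M)) = (M + y)/(2*M))
I(N) = 8/7 (I(N) = (½)*(7 + 9)/7 = (½)*(⅐)*16 = 8/7)
l + I(-12) = -21684 + 8/7 = -151780/7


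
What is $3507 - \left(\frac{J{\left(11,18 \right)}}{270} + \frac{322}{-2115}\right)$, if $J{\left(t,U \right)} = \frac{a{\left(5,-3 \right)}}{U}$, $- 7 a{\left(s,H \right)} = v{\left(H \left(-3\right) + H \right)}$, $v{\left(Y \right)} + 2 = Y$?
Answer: $\frac{280386310}{79947} \approx 3507.2$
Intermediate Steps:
$v{\left(Y \right)} = -2 + Y$
$a{\left(s,H \right)} = \frac{2}{7} + \frac{2 H}{7}$ ($a{\left(s,H \right)} = - \frac{-2 + \left(H \left(-3\right) + H\right)}{7} = - \frac{-2 + \left(- 3 H + H\right)}{7} = - \frac{-2 - 2 H}{7} = \frac{2}{7} + \frac{2 H}{7}$)
$J{\left(t,U \right)} = - \frac{4}{7 U}$ ($J{\left(t,U \right)} = \frac{\frac{2}{7} + \frac{2}{7} \left(-3\right)}{U} = \frac{\frac{2}{7} - \frac{6}{7}}{U} = - \frac{4}{7 U}$)
$3507 - \left(\frac{J{\left(11,18 \right)}}{270} + \frac{322}{-2115}\right) = 3507 - \left(\frac{\left(- \frac{4}{7}\right) \frac{1}{18}}{270} + \frac{322}{-2115}\right) = 3507 - \left(\left(- \frac{4}{7}\right) \frac{1}{18} \cdot \frac{1}{270} + 322 \left(- \frac{1}{2115}\right)\right) = 3507 - \left(\left(- \frac{2}{63}\right) \frac{1}{270} - \frac{322}{2115}\right) = 3507 - \left(- \frac{1}{8505} - \frac{322}{2115}\right) = 3507 - - \frac{12181}{79947} = 3507 + \frac{12181}{79947} = \frac{280386310}{79947}$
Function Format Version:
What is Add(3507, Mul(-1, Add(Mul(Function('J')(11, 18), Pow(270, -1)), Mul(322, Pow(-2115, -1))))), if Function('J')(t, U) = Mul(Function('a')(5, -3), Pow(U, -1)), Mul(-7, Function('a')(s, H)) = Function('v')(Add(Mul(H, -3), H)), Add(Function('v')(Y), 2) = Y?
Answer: Rational(280386310, 79947) ≈ 3507.2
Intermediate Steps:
Function('v')(Y) = Add(-2, Y)
Function('a')(s, H) = Add(Rational(2, 7), Mul(Rational(2, 7), H)) (Function('a')(s, H) = Mul(Rational(-1, 7), Add(-2, Add(Mul(H, -3), H))) = Mul(Rational(-1, 7), Add(-2, Add(Mul(-3, H), H))) = Mul(Rational(-1, 7), Add(-2, Mul(-2, H))) = Add(Rational(2, 7), Mul(Rational(2, 7), H)))
Function('J')(t, U) = Mul(Rational(-4, 7), Pow(U, -1)) (Function('J')(t, U) = Mul(Add(Rational(2, 7), Mul(Rational(2, 7), -3)), Pow(U, -1)) = Mul(Add(Rational(2, 7), Rational(-6, 7)), Pow(U, -1)) = Mul(Rational(-4, 7), Pow(U, -1)))
Add(3507, Mul(-1, Add(Mul(Function('J')(11, 18), Pow(270, -1)), Mul(322, Pow(-2115, -1))))) = Add(3507, Mul(-1, Add(Mul(Mul(Rational(-4, 7), Pow(18, -1)), Pow(270, -1)), Mul(322, Pow(-2115, -1))))) = Add(3507, Mul(-1, Add(Mul(Mul(Rational(-4, 7), Rational(1, 18)), Rational(1, 270)), Mul(322, Rational(-1, 2115))))) = Add(3507, Mul(-1, Add(Mul(Rational(-2, 63), Rational(1, 270)), Rational(-322, 2115)))) = Add(3507, Mul(-1, Add(Rational(-1, 8505), Rational(-322, 2115)))) = Add(3507, Mul(-1, Rational(-12181, 79947))) = Add(3507, Rational(12181, 79947)) = Rational(280386310, 79947)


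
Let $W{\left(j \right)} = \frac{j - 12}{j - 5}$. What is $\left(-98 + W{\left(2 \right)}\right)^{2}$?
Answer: $\frac{80656}{9} \approx 8961.8$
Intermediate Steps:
$W{\left(j \right)} = \frac{-12 + j}{-5 + j}$
$\left(-98 + W{\left(2 \right)}\right)^{2} = \left(-98 + \frac{-12 + 2}{-5 + 2}\right)^{2} = \left(-98 + \frac{1}{-3} \left(-10\right)\right)^{2} = \left(-98 - - \frac{10}{3}\right)^{2} = \left(-98 + \frac{10}{3}\right)^{2} = \left(- \frac{284}{3}\right)^{2} = \frac{80656}{9}$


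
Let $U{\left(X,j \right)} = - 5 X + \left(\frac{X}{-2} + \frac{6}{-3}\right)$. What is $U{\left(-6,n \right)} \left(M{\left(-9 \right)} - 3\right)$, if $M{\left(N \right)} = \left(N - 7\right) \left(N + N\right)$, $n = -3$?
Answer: $8835$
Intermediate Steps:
$M{\left(N \right)} = 2 N \left(-7 + N\right)$ ($M{\left(N \right)} = \left(-7 + N\right) 2 N = 2 N \left(-7 + N\right)$)
$U{\left(X,j \right)} = -2 - \frac{11 X}{2}$ ($U{\left(X,j \right)} = - 5 X + \left(X \left(- \frac{1}{2}\right) + 6 \left(- \frac{1}{3}\right)\right) = - 5 X - \left(2 + \frac{X}{2}\right) = -2 - \frac{11 X}{2}$)
$U{\left(-6,n \right)} \left(M{\left(-9 \right)} - 3\right) = \left(-2 - -33\right) \left(2 \left(-9\right) \left(-7 - 9\right) - 3\right) = \left(-2 + 33\right) \left(2 \left(-9\right) \left(-16\right) - 3\right) = 31 \left(288 - 3\right) = 31 \cdot 285 = 8835$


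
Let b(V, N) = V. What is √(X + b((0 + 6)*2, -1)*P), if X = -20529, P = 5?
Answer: I*√20469 ≈ 143.07*I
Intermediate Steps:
√(X + b((0 + 6)*2, -1)*P) = √(-20529 + ((0 + 6)*2)*5) = √(-20529 + (6*2)*5) = √(-20529 + 12*5) = √(-20529 + 60) = √(-20469) = I*√20469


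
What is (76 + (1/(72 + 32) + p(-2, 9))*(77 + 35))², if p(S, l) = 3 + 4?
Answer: 125305636/169 ≈ 7.4145e+5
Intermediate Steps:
p(S, l) = 7
(76 + (1/(72 + 32) + p(-2, 9))*(77 + 35))² = (76 + (1/(72 + 32) + 7)*(77 + 35))² = (76 + (1/104 + 7)*112)² = (76 + (729/104)*112)² = (76 + 10206/13)² = (11194/13)² = 125305636/169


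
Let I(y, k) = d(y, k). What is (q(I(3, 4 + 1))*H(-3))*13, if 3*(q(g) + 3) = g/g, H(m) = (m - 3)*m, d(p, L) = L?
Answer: -624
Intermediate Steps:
I(y, k) = k
H(m) = m*(-3 + m) (H(m) = (-3 + m)*m = m*(-3 + m))
q(g) = -8/3 (q(g) = -3 + (g/g)/3 = -3 + (⅓)*1 = -3 + ⅓ = -8/3)
(q(I(3, 4 + 1))*H(-3))*13 = -(-8)*(-3 - 3)*13 = -(-8)*(-6)*13 = -8/3*18*13 = -48*13 = -624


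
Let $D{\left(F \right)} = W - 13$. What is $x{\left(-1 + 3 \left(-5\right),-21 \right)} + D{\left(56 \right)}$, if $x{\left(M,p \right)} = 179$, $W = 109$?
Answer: $275$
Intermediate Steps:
$D{\left(F \right)} = 96$ ($D{\left(F \right)} = 109 - 13 = 96$)
$x{\left(-1 + 3 \left(-5\right),-21 \right)} + D{\left(56 \right)} = 179 + 96 = 275$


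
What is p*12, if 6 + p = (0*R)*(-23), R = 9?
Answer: -72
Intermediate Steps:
p = -6 (p = -6 + (0*9)*(-23) = -6 + 0*(-23) = -6 + 0 = -6)
p*12 = -6*12 = -72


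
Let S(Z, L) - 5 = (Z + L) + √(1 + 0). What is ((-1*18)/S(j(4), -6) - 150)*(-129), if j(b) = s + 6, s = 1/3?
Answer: 374616/19 ≈ 19717.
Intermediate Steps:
s = ⅓ ≈ 0.33333
j(b) = 19/3 (j(b) = ⅓ + 6 = 19/3)
S(Z, L) = 6 + L + Z (S(Z, L) = 5 + ((Z + L) + √(1 + 0)) = 5 + ((L + Z) + √1) = 5 + ((L + Z) + 1) = 5 + (1 + L + Z) = 6 + L + Z)
((-1*18)/S(j(4), -6) - 150)*(-129) = ((-1*18)/(6 - 6 + 19/3) - 150)*(-129) = (-18/19/3 - 150)*(-129) = (-18*3/19 - 150)*(-129) = (-54/19 - 150)*(-129) = -2904/19*(-129) = 374616/19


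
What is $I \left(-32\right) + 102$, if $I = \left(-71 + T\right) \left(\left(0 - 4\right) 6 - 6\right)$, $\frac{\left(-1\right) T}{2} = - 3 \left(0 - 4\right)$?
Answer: $-91098$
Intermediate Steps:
$T = -24$ ($T = - 2 \left(- 3 \left(0 - 4\right)\right) = - 2 \left(\left(-3\right) \left(-4\right)\right) = \left(-2\right) 12 = -24$)
$I = 2850$ ($I = \left(-71 - 24\right) \left(\left(0 - 4\right) 6 - 6\right) = - 95 \left(\left(-4\right) 6 - 6\right) = - 95 \left(-24 - 6\right) = \left(-95\right) \left(-30\right) = 2850$)
$I \left(-32\right) + 102 = 2850 \left(-32\right) + 102 = -91200 + 102 = -91098$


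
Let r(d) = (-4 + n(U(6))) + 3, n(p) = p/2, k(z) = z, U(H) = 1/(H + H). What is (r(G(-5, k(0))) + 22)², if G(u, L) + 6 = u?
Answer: 255025/576 ≈ 442.75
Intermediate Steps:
U(H) = 1/(2*H)
G(u, L) = -6 + u
n(p) = p/2 (n(p) = p*(½) = p/2)
r(d) = -23/24 (r(d) = (-4 + ((½)/6)/2) + 3 = (-4 + ((½)*(⅙))/2) + 3 = (-4 + (½)*(1/12)) + 3 = (-4 + 1/24) + 3 = -95/24 + 3 = -23/24)
(r(G(-5, k(0))) + 22)² = (-23/24 + 22)² = (505/24)² = 255025/576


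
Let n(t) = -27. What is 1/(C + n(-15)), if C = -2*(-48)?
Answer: 1/69 ≈ 0.014493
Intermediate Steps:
C = 96
1/(C + n(-15)) = 1/(96 - 27) = 1/69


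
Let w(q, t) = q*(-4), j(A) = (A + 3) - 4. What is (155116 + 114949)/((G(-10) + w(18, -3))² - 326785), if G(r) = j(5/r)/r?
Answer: -108026000/128649031 ≈ -0.83969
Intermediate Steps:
j(A) = -1 + A (j(A) = (3 + A) - 4 = -1 + A)
G(r) = (-1 + 5/r)/r
w(q, t) = -4*q
(155116 + 114949)/((G(-10) + w(18, -3))² - 326785) = (155116 + 114949)/(((5 - 1*(-10))/(-10)² - 4*18)² - 326785) = 270065/(((5 + 10)/100 - 72)² - 326785) = 270065/(((1/100)*15 - 72)² - 326785) = 270065/((3/20 - 72)² - 326785) = 270065/((-1437/20)² - 326785) = 270065/(2064969/400 - 326785) = 270065/(-128649031/400) = 270065*(-400/128649031) = -108026000/128649031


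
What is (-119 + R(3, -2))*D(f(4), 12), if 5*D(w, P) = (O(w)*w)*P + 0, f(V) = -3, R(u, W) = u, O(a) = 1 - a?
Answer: 16704/5 ≈ 3340.8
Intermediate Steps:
D(w, P) = P*w*(1 - w)/5 (D(w, P) = (((1 - w)*w)*P + 0)/5 = ((w*(1 - w))*P + 0)/5 = (P*w*(1 - w) + 0)/5 = (P*w*(1 - w))/5 = P*w*(1 - w)/5)
(-119 + R(3, -2))*D(f(4), 12) = (-119 + 3)*((⅕)*12*(-3)*(1 - 1*(-3))) = -116*12*(-3)*(1 + 3)/5 = -116*12*(-3)*4/5 = -116*(-144/5) = 16704/5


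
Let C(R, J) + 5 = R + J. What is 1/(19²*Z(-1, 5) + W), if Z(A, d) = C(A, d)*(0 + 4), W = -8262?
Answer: -1/9706 ≈ -0.00010303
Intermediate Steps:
C(R, J) = -5 + J + R (C(R, J) = -5 + (R + J) = -5 + (J + R) = -5 + J + R)
Z(A, d) = -20 + 4*A + 4*d (Z(A, d) = (-5 + d + A)*(0 + 4) = (-5 + A + d)*4 = -20 + 4*A + 4*d)
1/(19²*Z(-1, 5) + W) = 1/(19²*(-20 + 4*(-1) + 4*5) - 8262) = 1/(361*(-20 - 4 + 20) - 8262) = 1/(361*(-4) - 8262) = 1/(-1444 - 8262) = 1/(-9706) = -1/9706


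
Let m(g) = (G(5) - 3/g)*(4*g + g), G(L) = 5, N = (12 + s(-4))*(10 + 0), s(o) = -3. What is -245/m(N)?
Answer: -49/447 ≈ -0.10962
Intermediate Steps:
N = 90 (N = (12 - 3)*(10 + 0) = 9*10 = 90)
m(g) = 5*g*(5 - 3/g) (m(g) = (5 - 3/g)*(4*g + g) = (5 - 3/g)*(5*g) = 5*g*(5 - 3/g))
-245/m(N) = -245/(-15 + 25*90) = -245/(-15 + 2250) = -245/2235 = -245*1/2235 = -49/447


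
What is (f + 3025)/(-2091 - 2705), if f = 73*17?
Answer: -2133/2398 ≈ -0.88949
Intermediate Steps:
f = 1241
(f + 3025)/(-2091 - 2705) = (1241 + 3025)/(-2091 - 2705) = 4266/(-4796) = 4266*(-1/4796) = -2133/2398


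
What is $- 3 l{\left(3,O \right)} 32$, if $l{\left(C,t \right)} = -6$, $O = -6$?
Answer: $576$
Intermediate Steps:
$- 3 l{\left(3,O \right)} 32 = \left(-3\right) \left(-6\right) 32 = 18 \cdot 32 = 576$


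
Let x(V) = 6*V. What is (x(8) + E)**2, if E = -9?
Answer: 1521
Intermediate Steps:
(x(8) + E)**2 = (6*8 - 9)**2 = (48 - 9)**2 = 39**2 = 1521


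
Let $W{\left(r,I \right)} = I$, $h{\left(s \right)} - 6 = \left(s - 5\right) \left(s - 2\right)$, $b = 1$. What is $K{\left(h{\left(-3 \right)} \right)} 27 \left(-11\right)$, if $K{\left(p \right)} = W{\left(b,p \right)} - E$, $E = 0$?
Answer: $-13662$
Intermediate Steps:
$h{\left(s \right)} = 6 + \left(-5 + s\right) \left(-2 + s\right)$ ($h{\left(s \right)} = 6 + \left(s - 5\right) \left(s - 2\right) = 6 + \left(-5 + s\right) \left(-2 + s\right)$)
$K{\left(p \right)} = p$ ($K{\left(p \right)} = p - 0 = p + 0 = p$)
$K{\left(h{\left(-3 \right)} \right)} 27 \left(-11\right) = \left(16 + \left(-3\right)^{2} - -21\right) 27 \left(-11\right) = \left(16 + 9 + 21\right) 27 \left(-11\right) = 46 \cdot 27 \left(-11\right) = 1242 \left(-11\right) = -13662$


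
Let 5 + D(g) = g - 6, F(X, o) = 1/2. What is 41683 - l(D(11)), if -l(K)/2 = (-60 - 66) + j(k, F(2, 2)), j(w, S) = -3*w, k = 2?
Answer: 41419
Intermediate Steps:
F(X, o) = ½
D(g) = -11 + g (D(g) = -5 + (g - 6) = -5 + (-6 + g) = -11 + g)
l(K) = 264 (l(K) = -2*((-60 - 66) - 3*2) = -2*(-126 - 6) = -2*(-132) = 264)
41683 - l(D(11)) = 41683 - 1*264 = 41683 - 264 = 41419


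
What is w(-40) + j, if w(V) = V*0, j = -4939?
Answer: -4939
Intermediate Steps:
w(V) = 0
w(-40) + j = 0 - 4939 = -4939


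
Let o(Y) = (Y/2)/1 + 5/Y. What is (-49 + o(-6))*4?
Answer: -634/3 ≈ -211.33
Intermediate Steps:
o(Y) = Y/2 + 5/Y (o(Y) = (Y*(1/2))*1 + 5/Y = (Y/2)*1 + 5/Y = Y/2 + 5/Y)
(-49 + o(-6))*4 = (-49 + ((1/2)*(-6) + 5/(-6)))*4 = (-49 + (-3 + 5*(-1/6)))*4 = (-49 + (-3 - 5/6))*4 = (-49 - 23/6)*4 = -317/6*4 = -634/3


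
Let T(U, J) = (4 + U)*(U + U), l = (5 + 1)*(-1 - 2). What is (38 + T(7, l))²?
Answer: 36864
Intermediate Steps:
l = -18 (l = 6*(-3) = -18)
T(U, J) = 2*U*(4 + U) (T(U, J) = (4 + U)*(2*U) = 2*U*(4 + U))
(38 + T(7, l))² = (38 + 2*7*(4 + 7))² = (38 + 2*7*11)² = (38 + 154)² = 192² = 36864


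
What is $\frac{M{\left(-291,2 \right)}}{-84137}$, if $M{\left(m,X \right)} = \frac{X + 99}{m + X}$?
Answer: $\frac{101}{24315593} \approx 4.1537 \cdot 10^{-6}$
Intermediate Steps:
$M{\left(m,X \right)} = \frac{99 + X}{X + m}$
$\frac{M{\left(-291,2 \right)}}{-84137} = \frac{\frac{1}{2 - 291} \left(99 + 2\right)}{-84137} = \frac{1}{-289} \cdot 101 \left(- \frac{1}{84137}\right) = \left(- \frac{1}{289}\right) 101 \left(- \frac{1}{84137}\right) = \left(- \frac{101}{289}\right) \left(- \frac{1}{84137}\right) = \frac{101}{24315593}$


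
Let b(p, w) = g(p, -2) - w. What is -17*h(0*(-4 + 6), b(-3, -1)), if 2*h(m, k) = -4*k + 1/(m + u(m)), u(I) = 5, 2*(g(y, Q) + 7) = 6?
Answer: -1037/10 ≈ -103.70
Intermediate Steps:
g(y, Q) = -4 (g(y, Q) = -7 + (½)*6 = -7 + 3 = -4)
b(p, w) = -4 - w
h(m, k) = 1/(2*(5 + m)) - 2*k (h(m, k) = (-4*k + 1/(m + 5))/2 = (-4*k + 1/(5 + m))/2 = (1/(5 + m) - 4*k)/2 = 1/(2*(5 + m)) - 2*k)
-17*h(0*(-4 + 6), b(-3, -1)) = -17*(1 - 20*(-4 - 1*(-1)) - 4*(-4 - 1*(-1))*0*(-4 + 6))/(2*(5 + 0*(-4 + 6))) = -17*(1 - 20*(-4 + 1) - 4*(-4 + 1)*0*2)/(2*(5 + 0*2)) = -17*(1 - 20*(-3) - 4*(-3)*0)/(2*(5 + 0)) = -17*(1 + 60 + 0)/(2*5) = -17*61/(2*5) = -17*61/10 = -1037/10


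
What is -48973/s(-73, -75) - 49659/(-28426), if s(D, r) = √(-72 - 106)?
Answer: 49659/28426 + 48973*I*√178/178 ≈ 1.747 + 3670.7*I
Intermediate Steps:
s(D, r) = I*√178 (s(D, r) = √(-178) = I*√178)
-48973/s(-73, -75) - 49659/(-28426) = -48973*(-I*√178/178) - 49659/(-28426) = -(-48973)*I*√178/178 - 49659*(-1/28426) = 48973*I*√178/178 + 49659/28426 = 49659/28426 + 48973*I*√178/178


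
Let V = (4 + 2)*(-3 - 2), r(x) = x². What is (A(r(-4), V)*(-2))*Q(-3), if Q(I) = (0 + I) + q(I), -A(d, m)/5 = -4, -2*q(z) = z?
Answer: 60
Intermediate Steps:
q(z) = -z/2
V = -30 (V = 6*(-5) = -30)
A(d, m) = 20 (A(d, m) = -5*(-4) = 20)
Q(I) = I/2 (Q(I) = (0 + I) - I/2 = I - I/2 = I/2)
(A(r(-4), V)*(-2))*Q(-3) = (20*(-2))*((½)*(-3)) = -40*(-3/2) = 60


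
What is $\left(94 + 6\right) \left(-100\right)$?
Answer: $-10000$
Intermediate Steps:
$\left(94 + 6\right) \left(-100\right) = 100 \left(-100\right) = -10000$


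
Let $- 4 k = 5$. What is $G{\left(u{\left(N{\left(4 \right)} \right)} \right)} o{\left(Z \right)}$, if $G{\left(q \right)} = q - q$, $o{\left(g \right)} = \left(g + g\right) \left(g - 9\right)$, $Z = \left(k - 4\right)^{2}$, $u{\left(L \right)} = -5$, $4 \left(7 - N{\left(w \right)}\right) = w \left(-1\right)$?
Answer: $0$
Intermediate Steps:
$N{\left(w \right)} = 7 + \frac{w}{4}$ ($N{\left(w \right)} = 7 - \frac{w \left(-1\right)}{4} = 7 - \frac{\left(-1\right) w}{4} = 7 + \frac{w}{4}$)
$k = - \frac{5}{4}$ ($k = \left(- \frac{1}{4}\right) 5 = - \frac{5}{4} \approx -1.25$)
$Z = \frac{441}{16}$ ($Z = \left(- \frac{5}{4} - 4\right)^{2} = \left(- \frac{21}{4}\right)^{2} = \frac{441}{16} \approx 27.563$)
$o{\left(g \right)} = 2 g \left(-9 + g\right)$
$G{\left(q \right)} = 0$
$G{\left(u{\left(N{\left(4 \right)} \right)} \right)} o{\left(Z \right)} = 0 \cdot 2 \cdot \frac{441}{16} \left(-9 + \frac{441}{16}\right) = 0 \cdot 2 \cdot \frac{441}{16} \cdot \frac{297}{16} = 0 \cdot \frac{130977}{128} = 0$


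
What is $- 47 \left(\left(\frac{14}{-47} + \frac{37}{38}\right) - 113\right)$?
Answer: $\frac{200611}{38} \approx 5279.2$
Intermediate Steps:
$- 47 \left(\left(\frac{14}{-47} + \frac{37}{38}\right) - 113\right) = - 47 \left(\left(14 \left(- \frac{1}{47}\right) + 37 \cdot \frac{1}{38}\right) - 113\right) = - 47 \left(\left(- \frac{14}{47} + \frac{37}{38}\right) - 113\right) = - 47 \left(\frac{1207}{1786} - 113\right) = \left(-47\right) \left(- \frac{200611}{1786}\right) = \frac{200611}{38}$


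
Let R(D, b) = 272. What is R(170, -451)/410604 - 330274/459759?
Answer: -3763521418/5243857901 ≈ -0.71770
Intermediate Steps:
R(170, -451)/410604 - 330274/459759 = 272/410604 - 330274/459759 = 272*(1/410604) - 330274*1/459759 = 68/102651 - 330274/459759 = -3763521418/5243857901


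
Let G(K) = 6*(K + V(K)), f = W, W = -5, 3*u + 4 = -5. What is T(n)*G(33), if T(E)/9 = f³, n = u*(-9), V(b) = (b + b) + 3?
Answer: -688500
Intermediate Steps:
u = -3 (u = -4/3 + (⅓)*(-5) = -4/3 - 5/3 = -3)
V(b) = 3 + 2*b (V(b) = 2*b + 3 = 3 + 2*b)
f = -5
n = 27 (n = -3*(-9) = 27)
G(K) = 18 + 18*K (G(K) = 6*(K + (3 + 2*K)) = 6*(3 + 3*K) = 18 + 18*K)
T(E) = -1125 (T(E) = 9*(-5)³ = 9*(-125) = -1125)
T(n)*G(33) = -1125*(18 + 18*33) = -1125*(18 + 594) = -1125*612 = -688500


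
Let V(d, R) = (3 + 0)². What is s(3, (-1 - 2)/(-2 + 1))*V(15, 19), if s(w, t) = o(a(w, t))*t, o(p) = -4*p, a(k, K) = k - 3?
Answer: 0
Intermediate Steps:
V(d, R) = 9 (V(d, R) = 3² = 9)
a(k, K) = -3 + k
s(w, t) = t*(12 - 4*w) (s(w, t) = (-4*(-3 + w))*t = (12 - 4*w)*t = t*(12 - 4*w))
s(3, (-1 - 2)/(-2 + 1))*V(15, 19) = (4*((-1 - 2)/(-2 + 1))*(3 - 1*3))*9 = (4*(-3/(-1))*(3 - 3))*9 = (4*(-3*(-1))*0)*9 = (4*3*0)*9 = 0*9 = 0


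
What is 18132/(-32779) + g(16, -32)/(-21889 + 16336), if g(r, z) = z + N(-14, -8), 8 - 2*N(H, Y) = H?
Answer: -33332879/60673929 ≈ -0.54938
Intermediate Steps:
N(H, Y) = 4 - H/2
g(r, z) = 11 + z (g(r, z) = z + (4 - ½*(-14)) = z + (4 + 7) = z + 11 = 11 + z)
18132/(-32779) + g(16, -32)/(-21889 + 16336) = 18132/(-32779) + (11 - 32)/(-21889 + 16336) = 18132*(-1/32779) - 21/(-5553) = -18132/32779 - 21*(-1/5553) = -18132/32779 + 7/1851 = -33332879/60673929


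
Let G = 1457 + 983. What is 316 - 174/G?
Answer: 385433/1220 ≈ 315.93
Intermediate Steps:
G = 2440
316 - 174/G = 316 - 174/2440 = 316 - 1*87/1220 = 316 - 87/1220 = 385433/1220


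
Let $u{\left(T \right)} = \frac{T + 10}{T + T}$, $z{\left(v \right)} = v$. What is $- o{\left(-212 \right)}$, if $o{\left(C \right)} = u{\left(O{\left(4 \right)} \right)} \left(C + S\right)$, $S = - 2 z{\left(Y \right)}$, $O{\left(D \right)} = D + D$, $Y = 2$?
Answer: $243$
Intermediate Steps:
$O{\left(D \right)} = 2 D$
$u{\left(T \right)} = \frac{10 + T}{2 T}$
$S = -4$ ($S = \left(-2\right) 2 = -4$)
$o{\left(C \right)} = - \frac{9}{2} + \frac{9 C}{8}$ ($o{\left(C \right)} = \frac{10 + 2 \cdot 4}{2 \cdot 2 \cdot 4} \left(C - 4\right) = \frac{10 + 8}{2 \cdot 8} \left(-4 + C\right) = \frac{1}{2} \cdot \frac{1}{8} \cdot 18 \left(-4 + C\right) = \frac{9 \left(-4 + C\right)}{8} = - \frac{9}{2} + \frac{9 C}{8}$)
$- o{\left(-212 \right)} = - (- \frac{9}{2} + \frac{9}{8} \left(-212\right)) = - (- \frac{9}{2} - \frac{477}{2}) = \left(-1\right) \left(-243\right) = 243$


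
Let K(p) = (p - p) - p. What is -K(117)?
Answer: 117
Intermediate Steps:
K(p) = -p (K(p) = 0 - p = -p)
-K(117) = -(-1)*117 = -1*(-117) = 117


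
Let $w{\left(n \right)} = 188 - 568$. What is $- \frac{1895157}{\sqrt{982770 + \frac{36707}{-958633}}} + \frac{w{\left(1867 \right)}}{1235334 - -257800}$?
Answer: $- \frac{10}{39293} - \frac{1895157 \sqrt{903143215850146999}}{942115716703} \approx -1911.7$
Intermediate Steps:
$w{\left(n \right)} = -380$
$- \frac{1895157}{\sqrt{982770 + \frac{36707}{-958633}}} + \frac{w{\left(1867 \right)}}{1235334 - -257800} = - \frac{1895157}{\sqrt{982770 + \frac{36707}{-958633}}} - \frac{380}{1235334 - -257800} = - \frac{1895157}{\sqrt{982770 + 36707 \left(- \frac{1}{958633}\right)}} - \frac{380}{1235334 + 257800} = - \frac{1895157}{\sqrt{982770 - \frac{36707}{958633}}} - \frac{380}{1493134} = - \frac{1895157}{\sqrt{\frac{942115716703}{958633}}} - \frac{10}{39293} = - \frac{1895157}{\frac{1}{958633} \sqrt{903143215850146999}} - \frac{10}{39293} = - 1895157 \frac{\sqrt{903143215850146999}}{942115716703} - \frac{10}{39293} = - \frac{1895157 \sqrt{903143215850146999}}{942115716703} - \frac{10}{39293} = - \frac{10}{39293} - \frac{1895157 \sqrt{903143215850146999}}{942115716703}$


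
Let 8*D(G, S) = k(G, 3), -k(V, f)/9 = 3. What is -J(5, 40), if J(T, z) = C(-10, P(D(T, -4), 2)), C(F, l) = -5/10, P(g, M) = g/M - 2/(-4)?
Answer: ½ ≈ 0.50000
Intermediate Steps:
k(V, f) = -27 (k(V, f) = -9*3 = -27)
D(G, S) = -27/8 (D(G, S) = (⅛)*(-27) = -27/8)
P(g, M) = ½ + g/M (P(g, M) = g/M - 2*(-¼) = g/M + ½ = ½ + g/M)
C(F, l) = -½ (C(F, l) = -5*⅒ = -½)
J(T, z) = -½
-J(5, 40) = -1*(-½) = ½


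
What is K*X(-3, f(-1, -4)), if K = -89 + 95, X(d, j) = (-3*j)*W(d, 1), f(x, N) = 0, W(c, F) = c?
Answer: 0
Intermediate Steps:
X(d, j) = -3*d*j (X(d, j) = (-3*j)*d = -3*d*j)
K = 6
K*X(-3, f(-1, -4)) = 6*(-3*(-3)*0) = 6*0 = 0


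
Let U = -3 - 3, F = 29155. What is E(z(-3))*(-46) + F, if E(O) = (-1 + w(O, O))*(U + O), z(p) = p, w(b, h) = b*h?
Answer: 32467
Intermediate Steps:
U = -6
E(O) = (-1 + O**2)*(-6 + O) (E(O) = (-1 + O*O)*(-6 + O) = (-1 + O**2)*(-6 + O))
E(z(-3))*(-46) + F = (6 + (-3)**3 - 1*(-3) - 6*(-3)**2)*(-46) + 29155 = (6 - 27 + 3 - 6*9)*(-46) + 29155 = (6 - 27 + 3 - 54)*(-46) + 29155 = -72*(-46) + 29155 = 3312 + 29155 = 32467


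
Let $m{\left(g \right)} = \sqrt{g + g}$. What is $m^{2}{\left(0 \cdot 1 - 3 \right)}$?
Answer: $-6$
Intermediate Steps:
$m{\left(g \right)} = \sqrt{2} \sqrt{g}$ ($m{\left(g \right)} = \sqrt{2 g} = \sqrt{2} \sqrt{g}$)
$m^{2}{\left(0 \cdot 1 - 3 \right)} = \left(\sqrt{2} \sqrt{0 \cdot 1 - 3}\right)^{2} = \left(\sqrt{2} \sqrt{0 - 3}\right)^{2} = \left(\sqrt{2} \sqrt{-3}\right)^{2} = \left(\sqrt{2} i \sqrt{3}\right)^{2} = \left(i \sqrt{6}\right)^{2} = -6$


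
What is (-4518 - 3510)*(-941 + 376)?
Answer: 4535820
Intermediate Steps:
(-4518 - 3510)*(-941 + 376) = -8028*(-565) = 4535820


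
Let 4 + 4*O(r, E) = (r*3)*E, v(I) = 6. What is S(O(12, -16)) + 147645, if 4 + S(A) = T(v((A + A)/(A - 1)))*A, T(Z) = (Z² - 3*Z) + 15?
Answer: 142856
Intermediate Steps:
T(Z) = 15 + Z² - 3*Z
O(r, E) = -1 + 3*E*r/4 (O(r, E) = -1 + ((r*3)*E)/4 = -1 + ((3*r)*E)/4 = -1 + (3*E*r)/4 = -1 + 3*E*r/4)
S(A) = -4 + 33*A (S(A) = -4 + (15 + 6² - 3*6)*A = -4 + (15 + 36 - 18)*A = -4 + 33*A)
S(O(12, -16)) + 147645 = (-4 + 33*(-1 + (¾)*(-16)*12)) + 147645 = (-4 + 33*(-1 - 144)) + 147645 = (-4 + 33*(-145)) + 147645 = (-4 - 4785) + 147645 = -4789 + 147645 = 142856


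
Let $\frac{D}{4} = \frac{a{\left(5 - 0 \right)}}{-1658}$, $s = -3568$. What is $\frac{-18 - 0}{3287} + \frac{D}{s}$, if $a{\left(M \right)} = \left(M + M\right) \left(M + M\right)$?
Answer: $- \frac{6573037}{1215315658} \approx -0.0054085$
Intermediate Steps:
$a{\left(M \right)} = 4 M^{2}$ ($a{\left(M \right)} = 2 M 2 M = 4 M^{2}$)
$D = - \frac{200}{829}$ ($D = 4 \frac{4 \left(5 - 0\right)^{2}}{-1658} = 4 \cdot 4 \left(5 + 0\right)^{2} \left(- \frac{1}{1658}\right) = 4 \cdot 4 \cdot 5^{2} \left(- \frac{1}{1658}\right) = 4 \cdot 4 \cdot 25 \left(- \frac{1}{1658}\right) = 4 \cdot 100 \left(- \frac{1}{1658}\right) = 4 \left(- \frac{50}{829}\right) = - \frac{200}{829} \approx -0.24125$)
$\frac{-18 - 0}{3287} + \frac{D}{s} = \frac{-18 - 0}{3287} - \frac{200}{829 \left(-3568\right)} = \left(-18 + 0\right) \frac{1}{3287} - - \frac{25}{369734} = \left(-18\right) \frac{1}{3287} + \frac{25}{369734} = - \frac{18}{3287} + \frac{25}{369734} = - \frac{6573037}{1215315658}$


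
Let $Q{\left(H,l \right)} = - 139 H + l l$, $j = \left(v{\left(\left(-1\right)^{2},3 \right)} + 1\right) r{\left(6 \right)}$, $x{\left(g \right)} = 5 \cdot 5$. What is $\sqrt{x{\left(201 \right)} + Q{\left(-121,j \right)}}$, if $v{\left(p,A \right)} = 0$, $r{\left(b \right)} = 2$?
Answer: $36 \sqrt{13} \approx 129.8$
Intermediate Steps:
$x{\left(g \right)} = 25$
$j = 2$ ($j = \left(0 + 1\right) 2 = 1 \cdot 2 = 2$)
$Q{\left(H,l \right)} = l^{2} - 139 H$ ($Q{\left(H,l \right)} = - 139 H + l^{2} = l^{2} - 139 H$)
$\sqrt{x{\left(201 \right)} + Q{\left(-121,j \right)}} = \sqrt{25 + \left(2^{2} - -16819\right)} = \sqrt{25 + \left(4 + 16819\right)} = \sqrt{25 + 16823} = \sqrt{16848} = 36 \sqrt{13}$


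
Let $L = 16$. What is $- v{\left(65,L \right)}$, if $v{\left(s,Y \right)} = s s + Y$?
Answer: $-4241$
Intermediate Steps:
$v{\left(s,Y \right)} = Y + s^{2}$ ($v{\left(s,Y \right)} = s^{2} + Y = Y + s^{2}$)
$- v{\left(65,L \right)} = - (16 + 65^{2}) = - (16 + 4225) = \left(-1\right) 4241 = -4241$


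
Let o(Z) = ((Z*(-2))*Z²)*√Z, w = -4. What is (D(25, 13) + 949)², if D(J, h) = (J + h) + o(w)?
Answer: 908633 + 505344*I ≈ 9.0863e+5 + 5.0534e+5*I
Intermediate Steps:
o(Z) = -2*Z^(7/2) (o(Z) = ((-2*Z)*Z²)*√Z = (-2*Z³)*√Z = -2*Z^(7/2))
D(J, h) = J + h + 256*I (D(J, h) = (J + h) - (-256)*I = (J + h) + 256*I = J + h + 256*I)
(D(25, 13) + 949)² = ((25 + 13 + 256*I) + 949)² = ((38 + 256*I) + 949)² = (987 + 256*I)²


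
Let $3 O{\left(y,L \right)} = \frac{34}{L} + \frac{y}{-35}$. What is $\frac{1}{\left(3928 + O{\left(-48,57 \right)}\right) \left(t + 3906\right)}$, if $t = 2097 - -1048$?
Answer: $\frac{5985}{165790205306} \approx 3.61 \cdot 10^{-8}$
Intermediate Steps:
$t = 3145$ ($t = 2097 + 1048 = 3145$)
$O{\left(y,L \right)} = - \frac{y}{105} + \frac{34}{3 L}$ ($O{\left(y,L \right)} = \frac{\frac{34}{L} + \frac{y}{-35}}{3} = \frac{\frac{34}{L} + y \left(- \frac{1}{35}\right)}{3} = \frac{\frac{34}{L} - \frac{y}{35}}{3} = - \frac{y}{105} + \frac{34}{3 L}$)
$\frac{1}{\left(3928 + O{\left(-48,57 \right)}\right) \left(t + 3906\right)} = \frac{1}{\left(3928 + \frac{1190 - 57 \left(-48\right)}{105 \cdot 57}\right) \left(3145 + 3906\right)} = \frac{1}{\left(3928 + \frac{1}{105} \cdot \frac{1}{57} \left(1190 + 2736\right)\right) 7051} = \frac{1}{\left(3928 + \frac{1}{105} \cdot \frac{1}{57} \cdot 3926\right) 7051} = \frac{1}{\left(3928 + \frac{3926}{5985}\right) 7051} = \frac{1}{\frac{23513006}{5985} \cdot 7051} = \frac{1}{\frac{165790205306}{5985}} = \frac{5985}{165790205306}$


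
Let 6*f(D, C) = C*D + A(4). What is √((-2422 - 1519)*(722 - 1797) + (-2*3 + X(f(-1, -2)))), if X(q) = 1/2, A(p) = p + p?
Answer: √16946278/2 ≈ 2058.3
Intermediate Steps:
A(p) = 2*p
f(D, C) = 4/3 + C*D/6 (f(D, C) = (C*D + 2*4)/6 = (C*D + 8)/6 = (8 + C*D)/6 = 4/3 + C*D/6)
X(q) = ½
√((-2422 - 1519)*(722 - 1797) + (-2*3 + X(f(-1, -2)))) = √((-2422 - 1519)*(722 - 1797) + (-2*3 + ½)) = √(-3941*(-1075) + (-6 + ½)) = √(4236575 - 11/2) = √(8473139/2) = √16946278/2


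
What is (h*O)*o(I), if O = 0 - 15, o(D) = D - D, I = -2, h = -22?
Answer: 0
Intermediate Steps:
o(D) = 0
O = -15
(h*O)*o(I) = -22*(-15)*0 = 330*0 = 0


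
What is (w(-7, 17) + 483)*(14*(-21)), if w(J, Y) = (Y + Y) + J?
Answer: -149940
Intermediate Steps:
w(J, Y) = J + 2*Y (w(J, Y) = 2*Y + J = J + 2*Y)
(w(-7, 17) + 483)*(14*(-21)) = ((-7 + 2*17) + 483)*(14*(-21)) = ((-7 + 34) + 483)*(-294) = (27 + 483)*(-294) = 510*(-294) = -149940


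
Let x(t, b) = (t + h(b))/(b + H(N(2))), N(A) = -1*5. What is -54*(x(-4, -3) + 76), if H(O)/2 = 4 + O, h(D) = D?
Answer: -20898/5 ≈ -4179.6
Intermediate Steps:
N(A) = -5
H(O) = 8 + 2*O (H(O) = 2*(4 + O) = 8 + 2*O)
x(t, b) = (b + t)/(-2 + b) (x(t, b) = (t + b)/(b + (8 + 2*(-5))) = (b + t)/(b + (8 - 10)) = (b + t)/(b - 2) = (b + t)/(-2 + b))
-54*(x(-4, -3) + 76) = -54*((-3 - 4)/(-2 - 3) + 76) = -54*(-7/(-5) + 76) = -54*(-1/5*(-7) + 76) = -54*(7/5 + 76) = -54*387/5 = -20898/5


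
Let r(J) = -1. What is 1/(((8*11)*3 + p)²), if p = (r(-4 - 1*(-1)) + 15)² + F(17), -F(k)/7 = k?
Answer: 1/116281 ≈ 8.5999e-6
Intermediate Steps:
F(k) = -7*k
p = 77 (p = (-1 + 15)² - 7*17 = 14² - 119 = 196 - 119 = 77)
1/(((8*11)*3 + p)²) = 1/(((8*11)*3 + 77)²) = 1/((88*3 + 77)²) = 1/((264 + 77)²) = 1/(341²) = 1/116281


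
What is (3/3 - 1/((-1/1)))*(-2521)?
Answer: -5042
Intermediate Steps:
(3/3 - 1/((-1/1)))*(-2521) = (3*(⅓) - 1/((-1*1)))*(-2521) = (1 - 1/(-1))*(-2521) = (1 - 1*(-1))*(-2521) = (1 + 1)*(-2521) = 2*(-2521) = -5042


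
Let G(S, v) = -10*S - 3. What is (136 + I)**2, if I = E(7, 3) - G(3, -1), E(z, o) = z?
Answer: 30976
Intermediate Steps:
G(S, v) = -3 - 10*S
I = 40 (I = 7 - (-3 - 10*3) = 7 - (-3 - 30) = 7 - 1*(-33) = 7 + 33 = 40)
(136 + I)**2 = (136 + 40)**2 = 176**2 = 30976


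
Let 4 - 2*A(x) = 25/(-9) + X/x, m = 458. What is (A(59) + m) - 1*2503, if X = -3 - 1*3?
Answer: -2168137/1062 ≈ -2041.6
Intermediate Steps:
X = -6 (X = -3 - 3 = -6)
A(x) = 61/18 + 3/x (A(x) = 2 - (25/(-9) - 6/x)/2 = 2 - (25*(-⅑) - 6/x)/2 = 2 - (-25/9 - 6/x)/2 = 2 + (25/18 + 3/x) = 61/18 + 3/x)
(A(59) + m) - 1*2503 = ((61/18 + 3/59) + 458) - 1*2503 = ((61/18 + 3*(1/59)) + 458) - 2503 = ((61/18 + 3/59) + 458) - 2503 = (3653/1062 + 458) - 2503 = 490049/1062 - 2503 = -2168137/1062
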